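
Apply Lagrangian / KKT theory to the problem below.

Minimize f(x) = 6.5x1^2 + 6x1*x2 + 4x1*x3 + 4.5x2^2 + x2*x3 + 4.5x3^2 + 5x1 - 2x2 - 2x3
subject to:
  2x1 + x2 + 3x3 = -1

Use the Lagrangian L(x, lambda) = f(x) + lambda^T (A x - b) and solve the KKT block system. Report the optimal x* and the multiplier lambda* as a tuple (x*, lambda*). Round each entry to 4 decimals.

Form the Lagrangian:
  L(x, lambda) = (1/2) x^T Q x + c^T x + lambda^T (A x - b)
Stationarity (grad_x L = 0): Q x + c + A^T lambda = 0.
Primal feasibility: A x = b.

This gives the KKT block system:
  [ Q   A^T ] [ x     ]   [-c ]
  [ A    0  ] [ lambda ] = [ b ]

Solving the linear system:
  x*      = (-0.9512, 0.6829, 0.0732)
  lambda* = (1.4878)
  f(x*)   = -2.3902

x* = (-0.9512, 0.6829, 0.0732), lambda* = (1.4878)


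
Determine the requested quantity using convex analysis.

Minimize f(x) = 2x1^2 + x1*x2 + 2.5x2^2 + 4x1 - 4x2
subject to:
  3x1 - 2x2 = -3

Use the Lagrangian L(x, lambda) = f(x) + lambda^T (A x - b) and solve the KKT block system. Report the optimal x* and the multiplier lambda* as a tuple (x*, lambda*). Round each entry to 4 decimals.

Form the Lagrangian:
  L(x, lambda) = (1/2) x^T Q x + c^T x + lambda^T (A x - b)
Stationarity (grad_x L = 0): Q x + c + A^T lambda = 0.
Primal feasibility: A x = b.

This gives the KKT block system:
  [ Q   A^T ] [ x     ]   [-c ]
  [ A    0  ] [ lambda ] = [ b ]

Solving the linear system:
  x*      = (-0.589, 0.6164)
  lambda* = (-0.7534)
  f(x*)   = -3.5411

x* = (-0.589, 0.6164), lambda* = (-0.7534)


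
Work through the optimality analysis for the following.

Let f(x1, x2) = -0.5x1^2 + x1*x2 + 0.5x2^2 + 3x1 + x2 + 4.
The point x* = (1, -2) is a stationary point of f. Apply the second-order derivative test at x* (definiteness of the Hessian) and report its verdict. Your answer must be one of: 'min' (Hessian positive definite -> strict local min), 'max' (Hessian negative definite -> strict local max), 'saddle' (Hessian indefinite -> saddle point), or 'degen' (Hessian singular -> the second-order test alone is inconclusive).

Compute the Hessian H = grad^2 f:
  H = [[-1, 1], [1, 1]]
Verify stationarity: grad f(x*) = H x* + g = (0, 0).
Eigenvalues of H: -1.4142, 1.4142.
Eigenvalues have mixed signs, so H is indefinite -> x* is a saddle point.

saddle


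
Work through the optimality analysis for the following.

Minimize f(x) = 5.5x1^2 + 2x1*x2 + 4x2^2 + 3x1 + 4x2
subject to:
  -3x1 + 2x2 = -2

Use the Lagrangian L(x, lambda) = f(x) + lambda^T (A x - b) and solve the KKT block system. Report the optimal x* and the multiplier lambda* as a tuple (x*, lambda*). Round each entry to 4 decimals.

Form the Lagrangian:
  L(x, lambda) = (1/2) x^T Q x + c^T x + lambda^T (A x - b)
Stationarity (grad_x L = 0): Q x + c + A^T lambda = 0.
Primal feasibility: A x = b.

This gives the KKT block system:
  [ Q   A^T ] [ x     ]   [-c ]
  [ A    0  ] [ lambda ] = [ b ]

Solving the linear system:
  x*      = (0.1429, -0.7857)
  lambda* = (1)
  f(x*)   = -0.3571

x* = (0.1429, -0.7857), lambda* = (1)


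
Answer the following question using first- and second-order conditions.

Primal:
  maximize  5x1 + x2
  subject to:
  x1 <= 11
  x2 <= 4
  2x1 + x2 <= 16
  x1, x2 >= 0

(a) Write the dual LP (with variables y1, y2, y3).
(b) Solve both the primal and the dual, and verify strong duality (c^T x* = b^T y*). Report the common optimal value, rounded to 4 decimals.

The standard primal-dual pair for 'max c^T x s.t. A x <= b, x >= 0' is:
  Dual:  min b^T y  s.t.  A^T y >= c,  y >= 0.

So the dual LP is:
  minimize  11y1 + 4y2 + 16y3
  subject to:
    y1 + 2y3 >= 5
    y2 + y3 >= 1
    y1, y2, y3 >= 0

Solving the primal: x* = (8, 0).
  primal value c^T x* = 40.
Solving the dual: y* = (0, 0, 2.5).
  dual value b^T y* = 40.
Strong duality: c^T x* = b^T y*. Confirmed.

40


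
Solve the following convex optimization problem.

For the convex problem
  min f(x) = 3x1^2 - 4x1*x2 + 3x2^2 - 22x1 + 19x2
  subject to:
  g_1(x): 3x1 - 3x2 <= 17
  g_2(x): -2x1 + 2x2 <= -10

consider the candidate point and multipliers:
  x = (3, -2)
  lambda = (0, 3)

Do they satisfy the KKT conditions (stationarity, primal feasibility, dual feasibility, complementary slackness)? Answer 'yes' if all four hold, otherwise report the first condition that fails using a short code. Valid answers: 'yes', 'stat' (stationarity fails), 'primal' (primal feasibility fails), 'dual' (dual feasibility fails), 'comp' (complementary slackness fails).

Gradient of f: grad f(x) = Q x + c = (4, -5)
Constraint values g_i(x) = a_i^T x - b_i:
  g_1((3, -2)) = -2
  g_2((3, -2)) = 0
Stationarity residual: grad f(x) + sum_i lambda_i a_i = (-2, 1)
  -> stationarity FAILS
Primal feasibility (all g_i <= 0): OK
Dual feasibility (all lambda_i >= 0): OK
Complementary slackness (lambda_i * g_i(x) = 0 for all i): OK

Verdict: the first failing condition is stationarity -> stat.

stat


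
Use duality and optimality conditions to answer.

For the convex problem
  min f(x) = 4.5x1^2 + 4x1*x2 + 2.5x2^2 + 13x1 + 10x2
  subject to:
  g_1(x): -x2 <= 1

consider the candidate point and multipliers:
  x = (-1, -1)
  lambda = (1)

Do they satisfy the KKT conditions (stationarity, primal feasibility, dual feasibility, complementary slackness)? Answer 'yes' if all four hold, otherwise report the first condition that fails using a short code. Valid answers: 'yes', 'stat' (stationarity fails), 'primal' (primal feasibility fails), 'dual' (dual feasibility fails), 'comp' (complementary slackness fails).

Gradient of f: grad f(x) = Q x + c = (0, 1)
Constraint values g_i(x) = a_i^T x - b_i:
  g_1((-1, -1)) = 0
Stationarity residual: grad f(x) + sum_i lambda_i a_i = (0, 0)
  -> stationarity OK
Primal feasibility (all g_i <= 0): OK
Dual feasibility (all lambda_i >= 0): OK
Complementary slackness (lambda_i * g_i(x) = 0 for all i): OK

Verdict: yes, KKT holds.

yes


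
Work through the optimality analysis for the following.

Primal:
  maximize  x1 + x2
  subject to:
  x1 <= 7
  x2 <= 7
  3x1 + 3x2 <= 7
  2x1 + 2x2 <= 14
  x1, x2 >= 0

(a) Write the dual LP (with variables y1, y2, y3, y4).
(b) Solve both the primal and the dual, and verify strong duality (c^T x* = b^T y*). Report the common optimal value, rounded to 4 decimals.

The standard primal-dual pair for 'max c^T x s.t. A x <= b, x >= 0' is:
  Dual:  min b^T y  s.t.  A^T y >= c,  y >= 0.

So the dual LP is:
  minimize  7y1 + 7y2 + 7y3 + 14y4
  subject to:
    y1 + 3y3 + 2y4 >= 1
    y2 + 3y3 + 2y4 >= 1
    y1, y2, y3, y4 >= 0

Solving the primal: x* = (2.3333, 0).
  primal value c^T x* = 2.3333.
Solving the dual: y* = (0, 0, 0.3333, 0).
  dual value b^T y* = 2.3333.
Strong duality: c^T x* = b^T y*. Confirmed.

2.3333


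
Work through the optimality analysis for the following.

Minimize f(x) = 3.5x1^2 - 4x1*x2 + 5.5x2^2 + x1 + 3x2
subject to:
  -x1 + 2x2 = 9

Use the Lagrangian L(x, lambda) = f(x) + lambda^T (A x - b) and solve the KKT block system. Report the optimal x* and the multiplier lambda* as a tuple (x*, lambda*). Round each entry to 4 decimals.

Form the Lagrangian:
  L(x, lambda) = (1/2) x^T Q x + c^T x + lambda^T (A x - b)
Stationarity (grad_x L = 0): Q x + c + A^T lambda = 0.
Primal feasibility: A x = b.

This gives the KKT block system:
  [ Q   A^T ] [ x     ]   [-c ]
  [ A    0  ] [ lambda ] = [ b ]

Solving the linear system:
  x*      = (-1.6087, 3.6957)
  lambda* = (-25.0435)
  f(x*)   = 117.4348

x* = (-1.6087, 3.6957), lambda* = (-25.0435)


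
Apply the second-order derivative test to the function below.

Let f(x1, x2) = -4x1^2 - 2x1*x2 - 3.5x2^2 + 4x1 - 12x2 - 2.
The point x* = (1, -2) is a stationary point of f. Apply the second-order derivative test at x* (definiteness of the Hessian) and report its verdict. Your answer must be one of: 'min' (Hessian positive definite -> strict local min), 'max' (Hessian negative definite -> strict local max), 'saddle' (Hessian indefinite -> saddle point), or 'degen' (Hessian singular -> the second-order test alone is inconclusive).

Compute the Hessian H = grad^2 f:
  H = [[-8, -2], [-2, -7]]
Verify stationarity: grad f(x*) = H x* + g = (0, 0).
Eigenvalues of H: -9.5616, -5.4384.
Both eigenvalues < 0, so H is negative definite -> x* is a strict local max.

max


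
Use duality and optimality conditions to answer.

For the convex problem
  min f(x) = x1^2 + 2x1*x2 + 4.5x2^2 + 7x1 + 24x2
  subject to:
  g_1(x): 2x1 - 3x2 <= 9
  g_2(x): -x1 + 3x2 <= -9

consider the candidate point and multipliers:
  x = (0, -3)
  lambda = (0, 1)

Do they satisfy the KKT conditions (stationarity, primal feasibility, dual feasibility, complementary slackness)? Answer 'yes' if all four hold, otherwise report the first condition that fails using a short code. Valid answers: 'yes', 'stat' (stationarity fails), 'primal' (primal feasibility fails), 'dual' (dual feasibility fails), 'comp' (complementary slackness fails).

Gradient of f: grad f(x) = Q x + c = (1, -3)
Constraint values g_i(x) = a_i^T x - b_i:
  g_1((0, -3)) = 0
  g_2((0, -3)) = 0
Stationarity residual: grad f(x) + sum_i lambda_i a_i = (0, 0)
  -> stationarity OK
Primal feasibility (all g_i <= 0): OK
Dual feasibility (all lambda_i >= 0): OK
Complementary slackness (lambda_i * g_i(x) = 0 for all i): OK

Verdict: yes, KKT holds.

yes


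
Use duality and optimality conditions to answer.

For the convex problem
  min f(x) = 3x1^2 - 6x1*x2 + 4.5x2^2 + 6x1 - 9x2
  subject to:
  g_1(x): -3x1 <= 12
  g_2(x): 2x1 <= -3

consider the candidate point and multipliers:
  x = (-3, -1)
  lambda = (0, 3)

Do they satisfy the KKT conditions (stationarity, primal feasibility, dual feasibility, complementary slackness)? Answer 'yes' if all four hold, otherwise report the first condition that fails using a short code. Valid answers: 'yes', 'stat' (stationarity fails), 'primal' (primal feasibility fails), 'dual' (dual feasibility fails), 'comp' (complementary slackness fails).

Gradient of f: grad f(x) = Q x + c = (-6, 0)
Constraint values g_i(x) = a_i^T x - b_i:
  g_1((-3, -1)) = -3
  g_2((-3, -1)) = -3
Stationarity residual: grad f(x) + sum_i lambda_i a_i = (0, 0)
  -> stationarity OK
Primal feasibility (all g_i <= 0): OK
Dual feasibility (all lambda_i >= 0): OK
Complementary slackness (lambda_i * g_i(x) = 0 for all i): FAILS

Verdict: the first failing condition is complementary_slackness -> comp.

comp


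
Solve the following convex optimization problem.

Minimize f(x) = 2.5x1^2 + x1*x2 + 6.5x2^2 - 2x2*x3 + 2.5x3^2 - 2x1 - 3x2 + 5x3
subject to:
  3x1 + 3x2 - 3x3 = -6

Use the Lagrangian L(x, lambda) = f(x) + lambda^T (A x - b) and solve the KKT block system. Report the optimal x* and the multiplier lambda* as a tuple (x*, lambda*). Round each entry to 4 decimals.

Form the Lagrangian:
  L(x, lambda) = (1/2) x^T Q x + c^T x + lambda^T (A x - b)
Stationarity (grad_x L = 0): Q x + c + A^T lambda = 0.
Primal feasibility: A x = b.

This gives the KKT block system:
  [ Q   A^T ] [ x     ]   [-c ]
  [ A    0  ] [ lambda ] = [ b ]

Solving the linear system:
  x*      = (-1.2097, -0.2258, 0.5645)
  lambda* = (2.7581)
  f(x*)   = 11.2339

x* = (-1.2097, -0.2258, 0.5645), lambda* = (2.7581)


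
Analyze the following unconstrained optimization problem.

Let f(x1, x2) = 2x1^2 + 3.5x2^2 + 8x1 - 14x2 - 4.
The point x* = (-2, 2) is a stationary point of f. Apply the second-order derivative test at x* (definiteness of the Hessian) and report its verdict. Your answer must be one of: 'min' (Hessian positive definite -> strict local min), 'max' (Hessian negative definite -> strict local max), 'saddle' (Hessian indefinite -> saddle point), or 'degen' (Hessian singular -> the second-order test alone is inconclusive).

Compute the Hessian H = grad^2 f:
  H = [[4, 0], [0, 7]]
Verify stationarity: grad f(x*) = H x* + g = (0, 0).
Eigenvalues of H: 4, 7.
Both eigenvalues > 0, so H is positive definite -> x* is a strict local min.

min


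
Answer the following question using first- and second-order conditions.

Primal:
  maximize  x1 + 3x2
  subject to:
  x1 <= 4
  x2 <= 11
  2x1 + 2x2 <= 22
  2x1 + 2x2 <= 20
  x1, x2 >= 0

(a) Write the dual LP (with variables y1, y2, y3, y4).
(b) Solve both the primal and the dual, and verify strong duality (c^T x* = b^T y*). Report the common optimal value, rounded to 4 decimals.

The standard primal-dual pair for 'max c^T x s.t. A x <= b, x >= 0' is:
  Dual:  min b^T y  s.t.  A^T y >= c,  y >= 0.

So the dual LP is:
  minimize  4y1 + 11y2 + 22y3 + 20y4
  subject to:
    y1 + 2y3 + 2y4 >= 1
    y2 + 2y3 + 2y4 >= 3
    y1, y2, y3, y4 >= 0

Solving the primal: x* = (0, 10).
  primal value c^T x* = 30.
Solving the dual: y* = (0, 0, 0, 1.5).
  dual value b^T y* = 30.
Strong duality: c^T x* = b^T y*. Confirmed.

30


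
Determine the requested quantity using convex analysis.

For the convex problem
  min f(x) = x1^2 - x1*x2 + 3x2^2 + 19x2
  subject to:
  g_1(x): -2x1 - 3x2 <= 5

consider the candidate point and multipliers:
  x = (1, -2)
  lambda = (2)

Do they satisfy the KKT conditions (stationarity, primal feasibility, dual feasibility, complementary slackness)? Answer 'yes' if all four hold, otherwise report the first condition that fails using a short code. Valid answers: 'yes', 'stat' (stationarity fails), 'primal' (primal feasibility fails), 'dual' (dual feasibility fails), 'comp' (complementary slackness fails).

Gradient of f: grad f(x) = Q x + c = (4, 6)
Constraint values g_i(x) = a_i^T x - b_i:
  g_1((1, -2)) = -1
Stationarity residual: grad f(x) + sum_i lambda_i a_i = (0, 0)
  -> stationarity OK
Primal feasibility (all g_i <= 0): OK
Dual feasibility (all lambda_i >= 0): OK
Complementary slackness (lambda_i * g_i(x) = 0 for all i): FAILS

Verdict: the first failing condition is complementary_slackness -> comp.

comp


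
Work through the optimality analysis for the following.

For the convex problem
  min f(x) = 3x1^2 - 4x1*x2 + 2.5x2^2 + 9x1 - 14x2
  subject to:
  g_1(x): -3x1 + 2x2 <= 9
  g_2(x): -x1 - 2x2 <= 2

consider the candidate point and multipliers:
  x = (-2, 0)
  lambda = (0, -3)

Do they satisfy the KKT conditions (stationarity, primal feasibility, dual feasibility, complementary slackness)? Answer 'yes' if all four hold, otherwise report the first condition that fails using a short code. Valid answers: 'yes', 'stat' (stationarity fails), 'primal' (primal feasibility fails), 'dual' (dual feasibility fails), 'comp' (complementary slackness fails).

Gradient of f: grad f(x) = Q x + c = (-3, -6)
Constraint values g_i(x) = a_i^T x - b_i:
  g_1((-2, 0)) = -3
  g_2((-2, 0)) = 0
Stationarity residual: grad f(x) + sum_i lambda_i a_i = (0, 0)
  -> stationarity OK
Primal feasibility (all g_i <= 0): OK
Dual feasibility (all lambda_i >= 0): FAILS
Complementary slackness (lambda_i * g_i(x) = 0 for all i): OK

Verdict: the first failing condition is dual_feasibility -> dual.

dual


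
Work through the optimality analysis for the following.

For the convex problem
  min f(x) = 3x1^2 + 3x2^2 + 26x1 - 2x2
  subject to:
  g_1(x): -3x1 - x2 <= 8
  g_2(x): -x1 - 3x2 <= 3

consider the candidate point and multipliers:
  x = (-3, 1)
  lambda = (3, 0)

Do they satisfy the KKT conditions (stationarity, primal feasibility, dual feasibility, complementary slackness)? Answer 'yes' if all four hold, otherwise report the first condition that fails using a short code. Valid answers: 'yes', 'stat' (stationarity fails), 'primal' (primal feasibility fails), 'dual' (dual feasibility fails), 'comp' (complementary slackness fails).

Gradient of f: grad f(x) = Q x + c = (8, 4)
Constraint values g_i(x) = a_i^T x - b_i:
  g_1((-3, 1)) = 0
  g_2((-3, 1)) = -3
Stationarity residual: grad f(x) + sum_i lambda_i a_i = (-1, 1)
  -> stationarity FAILS
Primal feasibility (all g_i <= 0): OK
Dual feasibility (all lambda_i >= 0): OK
Complementary slackness (lambda_i * g_i(x) = 0 for all i): OK

Verdict: the first failing condition is stationarity -> stat.

stat


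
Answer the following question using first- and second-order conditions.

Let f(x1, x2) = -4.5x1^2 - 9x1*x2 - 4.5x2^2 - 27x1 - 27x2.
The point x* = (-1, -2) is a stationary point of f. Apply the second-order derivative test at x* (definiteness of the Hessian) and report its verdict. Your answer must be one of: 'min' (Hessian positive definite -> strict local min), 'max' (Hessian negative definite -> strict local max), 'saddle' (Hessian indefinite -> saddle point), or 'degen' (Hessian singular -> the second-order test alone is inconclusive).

Compute the Hessian H = grad^2 f:
  H = [[-9, -9], [-9, -9]]
Verify stationarity: grad f(x*) = H x* + g = (0, 0).
Eigenvalues of H: -18, 0.
H has a zero eigenvalue (singular; negative semidefinite but not definite), so H is neither positive definite, negative definite, nor indefinite. The second-order test alone is inconclusive -> degen.
(Indeed, f is constant along the null direction of H through x*, so x* is not a strict local extremum.)

degen


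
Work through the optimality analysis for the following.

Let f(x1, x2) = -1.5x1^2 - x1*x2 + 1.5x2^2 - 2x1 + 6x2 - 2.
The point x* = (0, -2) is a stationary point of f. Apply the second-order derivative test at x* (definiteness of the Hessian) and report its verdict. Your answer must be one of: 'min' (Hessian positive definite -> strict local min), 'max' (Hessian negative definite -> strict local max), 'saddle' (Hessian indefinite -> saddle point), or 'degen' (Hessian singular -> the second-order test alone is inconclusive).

Compute the Hessian H = grad^2 f:
  H = [[-3, -1], [-1, 3]]
Verify stationarity: grad f(x*) = H x* + g = (0, 0).
Eigenvalues of H: -3.1623, 3.1623.
Eigenvalues have mixed signs, so H is indefinite -> x* is a saddle point.

saddle


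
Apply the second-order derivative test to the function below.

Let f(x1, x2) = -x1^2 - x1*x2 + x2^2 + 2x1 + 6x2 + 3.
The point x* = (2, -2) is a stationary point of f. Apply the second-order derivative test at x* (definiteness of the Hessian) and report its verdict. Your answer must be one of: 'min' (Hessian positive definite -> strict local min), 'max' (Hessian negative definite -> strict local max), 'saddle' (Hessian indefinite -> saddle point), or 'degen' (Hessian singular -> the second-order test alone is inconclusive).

Compute the Hessian H = grad^2 f:
  H = [[-2, -1], [-1, 2]]
Verify stationarity: grad f(x*) = H x* + g = (0, 0).
Eigenvalues of H: -2.2361, 2.2361.
Eigenvalues have mixed signs, so H is indefinite -> x* is a saddle point.

saddle


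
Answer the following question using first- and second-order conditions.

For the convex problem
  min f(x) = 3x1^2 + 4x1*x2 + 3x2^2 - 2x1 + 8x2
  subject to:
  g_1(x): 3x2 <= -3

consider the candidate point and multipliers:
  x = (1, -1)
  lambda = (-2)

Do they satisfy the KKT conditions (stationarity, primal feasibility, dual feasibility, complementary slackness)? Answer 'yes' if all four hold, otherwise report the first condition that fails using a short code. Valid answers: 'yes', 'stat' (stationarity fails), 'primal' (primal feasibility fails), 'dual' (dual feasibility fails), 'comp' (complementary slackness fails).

Gradient of f: grad f(x) = Q x + c = (0, 6)
Constraint values g_i(x) = a_i^T x - b_i:
  g_1((1, -1)) = 0
Stationarity residual: grad f(x) + sum_i lambda_i a_i = (0, 0)
  -> stationarity OK
Primal feasibility (all g_i <= 0): OK
Dual feasibility (all lambda_i >= 0): FAILS
Complementary slackness (lambda_i * g_i(x) = 0 for all i): OK

Verdict: the first failing condition is dual_feasibility -> dual.

dual


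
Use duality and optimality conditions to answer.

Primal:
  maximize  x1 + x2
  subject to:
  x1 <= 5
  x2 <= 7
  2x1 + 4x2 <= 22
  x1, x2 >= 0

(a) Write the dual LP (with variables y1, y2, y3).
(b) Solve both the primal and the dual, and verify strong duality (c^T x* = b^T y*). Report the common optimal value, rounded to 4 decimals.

The standard primal-dual pair for 'max c^T x s.t. A x <= b, x >= 0' is:
  Dual:  min b^T y  s.t.  A^T y >= c,  y >= 0.

So the dual LP is:
  minimize  5y1 + 7y2 + 22y3
  subject to:
    y1 + 2y3 >= 1
    y2 + 4y3 >= 1
    y1, y2, y3 >= 0

Solving the primal: x* = (5, 3).
  primal value c^T x* = 8.
Solving the dual: y* = (0.5, 0, 0.25).
  dual value b^T y* = 8.
Strong duality: c^T x* = b^T y*. Confirmed.

8


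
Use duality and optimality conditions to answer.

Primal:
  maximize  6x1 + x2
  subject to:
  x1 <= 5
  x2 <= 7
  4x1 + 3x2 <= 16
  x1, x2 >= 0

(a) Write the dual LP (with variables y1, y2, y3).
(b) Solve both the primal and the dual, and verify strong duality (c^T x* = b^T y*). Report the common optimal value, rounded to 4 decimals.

The standard primal-dual pair for 'max c^T x s.t. A x <= b, x >= 0' is:
  Dual:  min b^T y  s.t.  A^T y >= c,  y >= 0.

So the dual LP is:
  minimize  5y1 + 7y2 + 16y3
  subject to:
    y1 + 4y3 >= 6
    y2 + 3y3 >= 1
    y1, y2, y3 >= 0

Solving the primal: x* = (4, 0).
  primal value c^T x* = 24.
Solving the dual: y* = (0, 0, 1.5).
  dual value b^T y* = 24.
Strong duality: c^T x* = b^T y*. Confirmed.

24


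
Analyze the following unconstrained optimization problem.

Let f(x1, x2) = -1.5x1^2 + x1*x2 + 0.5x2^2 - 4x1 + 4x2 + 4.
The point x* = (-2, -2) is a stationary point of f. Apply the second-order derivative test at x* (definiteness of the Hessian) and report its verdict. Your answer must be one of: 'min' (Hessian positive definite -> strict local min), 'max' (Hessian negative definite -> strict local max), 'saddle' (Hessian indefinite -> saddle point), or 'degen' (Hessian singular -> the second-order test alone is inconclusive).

Compute the Hessian H = grad^2 f:
  H = [[-3, 1], [1, 1]]
Verify stationarity: grad f(x*) = H x* + g = (0, 0).
Eigenvalues of H: -3.2361, 1.2361.
Eigenvalues have mixed signs, so H is indefinite -> x* is a saddle point.

saddle


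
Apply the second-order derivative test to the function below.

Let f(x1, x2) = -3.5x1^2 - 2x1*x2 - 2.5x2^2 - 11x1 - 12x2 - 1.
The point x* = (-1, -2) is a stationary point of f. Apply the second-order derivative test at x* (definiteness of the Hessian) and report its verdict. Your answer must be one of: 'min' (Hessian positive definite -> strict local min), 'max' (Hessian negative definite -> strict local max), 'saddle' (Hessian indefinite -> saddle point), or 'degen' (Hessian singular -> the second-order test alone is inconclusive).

Compute the Hessian H = grad^2 f:
  H = [[-7, -2], [-2, -5]]
Verify stationarity: grad f(x*) = H x* + g = (0, 0).
Eigenvalues of H: -8.2361, -3.7639.
Both eigenvalues < 0, so H is negative definite -> x* is a strict local max.

max


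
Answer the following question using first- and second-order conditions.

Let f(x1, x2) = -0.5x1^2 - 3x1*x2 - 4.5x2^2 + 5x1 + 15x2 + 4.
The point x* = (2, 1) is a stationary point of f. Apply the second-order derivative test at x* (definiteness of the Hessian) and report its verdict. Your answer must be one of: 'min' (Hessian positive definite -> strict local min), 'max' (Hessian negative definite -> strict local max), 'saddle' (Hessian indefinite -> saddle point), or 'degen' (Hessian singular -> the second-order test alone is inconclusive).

Compute the Hessian H = grad^2 f:
  H = [[-1, -3], [-3, -9]]
Verify stationarity: grad f(x*) = H x* + g = (0, 0).
Eigenvalues of H: -10, 0.
H has a zero eigenvalue (singular; negative semidefinite but not definite), so H is neither positive definite, negative definite, nor indefinite. The second-order test alone is inconclusive -> degen.
(Indeed, f is constant along the null direction of H through x*, so x* is not a strict local extremum.)

degen


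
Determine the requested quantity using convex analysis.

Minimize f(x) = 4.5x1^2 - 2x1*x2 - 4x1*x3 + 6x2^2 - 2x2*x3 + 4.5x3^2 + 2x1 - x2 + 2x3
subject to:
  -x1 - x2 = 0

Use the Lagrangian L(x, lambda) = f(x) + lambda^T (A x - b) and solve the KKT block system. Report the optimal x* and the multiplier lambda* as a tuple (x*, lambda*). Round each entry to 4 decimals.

Form the Lagrangian:
  L(x, lambda) = (1/2) x^T Q x + c^T x + lambda^T (A x - b)
Stationarity (grad_x L = 0): Q x + c + A^T lambda = 0.
Primal feasibility: A x = b.

This gives the KKT block system:
  [ Q   A^T ] [ x     ]   [-c ]
  [ A    0  ] [ lambda ] = [ b ]

Solving the linear system:
  x*      = (-0.1403, 0.1403, -0.2534)
  lambda* = (1.4706)
  f(x*)   = -0.4638

x* = (-0.1403, 0.1403, -0.2534), lambda* = (1.4706)


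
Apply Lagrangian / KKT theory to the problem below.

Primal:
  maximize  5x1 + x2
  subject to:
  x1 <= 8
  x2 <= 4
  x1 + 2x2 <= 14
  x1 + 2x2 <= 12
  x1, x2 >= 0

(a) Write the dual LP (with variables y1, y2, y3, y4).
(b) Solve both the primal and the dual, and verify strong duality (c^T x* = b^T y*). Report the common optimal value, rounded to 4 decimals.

The standard primal-dual pair for 'max c^T x s.t. A x <= b, x >= 0' is:
  Dual:  min b^T y  s.t.  A^T y >= c,  y >= 0.

So the dual LP is:
  minimize  8y1 + 4y2 + 14y3 + 12y4
  subject to:
    y1 + y3 + y4 >= 5
    y2 + 2y3 + 2y4 >= 1
    y1, y2, y3, y4 >= 0

Solving the primal: x* = (8, 2).
  primal value c^T x* = 42.
Solving the dual: y* = (4.5, 0, 0, 0.5).
  dual value b^T y* = 42.
Strong duality: c^T x* = b^T y*. Confirmed.

42


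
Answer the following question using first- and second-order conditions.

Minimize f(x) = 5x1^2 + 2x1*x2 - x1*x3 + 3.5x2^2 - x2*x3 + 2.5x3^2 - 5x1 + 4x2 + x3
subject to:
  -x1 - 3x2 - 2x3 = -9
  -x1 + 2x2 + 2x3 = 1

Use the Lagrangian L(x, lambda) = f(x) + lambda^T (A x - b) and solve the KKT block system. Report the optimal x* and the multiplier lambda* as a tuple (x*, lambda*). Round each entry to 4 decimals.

Form the Lagrangian:
  L(x, lambda) = (1/2) x^T Q x + c^T x + lambda^T (A x - b)
Stationarity (grad_x L = 0): Q x + c + A^T lambda = 0.
Primal feasibility: A x = b.

This gives the KKT block system:
  [ Q   A^T ] [ x     ]   [-c ]
  [ A    0  ] [ lambda ] = [ b ]

Solving the linear system:
  x*      = (3.4377, 1.1245, 1.0943)
  lambda* = (15.7434, 14.7887)
  f(x*)   = 57.6528

x* = (3.4377, 1.1245, 1.0943), lambda* = (15.7434, 14.7887)


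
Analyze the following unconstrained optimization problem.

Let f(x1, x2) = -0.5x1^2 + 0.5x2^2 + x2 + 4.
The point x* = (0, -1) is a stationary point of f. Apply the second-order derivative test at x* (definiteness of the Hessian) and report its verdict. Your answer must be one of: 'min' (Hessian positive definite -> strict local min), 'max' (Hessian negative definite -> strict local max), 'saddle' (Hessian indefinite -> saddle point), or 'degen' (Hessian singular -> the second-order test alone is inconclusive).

Compute the Hessian H = grad^2 f:
  H = [[-1, 0], [0, 1]]
Verify stationarity: grad f(x*) = H x* + g = (0, 0).
Eigenvalues of H: -1, 1.
Eigenvalues have mixed signs, so H is indefinite -> x* is a saddle point.

saddle


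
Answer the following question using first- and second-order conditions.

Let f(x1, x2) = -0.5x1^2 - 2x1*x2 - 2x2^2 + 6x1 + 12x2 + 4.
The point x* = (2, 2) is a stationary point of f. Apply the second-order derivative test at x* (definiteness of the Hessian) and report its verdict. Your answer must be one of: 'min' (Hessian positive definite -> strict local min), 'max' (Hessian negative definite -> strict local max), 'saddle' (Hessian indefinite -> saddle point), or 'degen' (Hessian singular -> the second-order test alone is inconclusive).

Compute the Hessian H = grad^2 f:
  H = [[-1, -2], [-2, -4]]
Verify stationarity: grad f(x*) = H x* + g = (0, 0).
Eigenvalues of H: -5, 0.
H has a zero eigenvalue (singular; negative semidefinite but not definite), so H is neither positive definite, negative definite, nor indefinite. The second-order test alone is inconclusive -> degen.
(Indeed, f is constant along the null direction of H through x*, so x* is not a strict local extremum.)

degen


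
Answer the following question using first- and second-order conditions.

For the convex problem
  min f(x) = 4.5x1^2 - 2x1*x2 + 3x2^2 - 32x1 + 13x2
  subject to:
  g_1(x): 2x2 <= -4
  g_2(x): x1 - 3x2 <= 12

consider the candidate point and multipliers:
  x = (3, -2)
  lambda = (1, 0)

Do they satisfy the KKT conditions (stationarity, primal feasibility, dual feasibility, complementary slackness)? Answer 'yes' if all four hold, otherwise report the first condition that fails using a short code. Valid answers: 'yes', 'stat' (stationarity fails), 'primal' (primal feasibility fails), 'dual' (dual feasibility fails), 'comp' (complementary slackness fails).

Gradient of f: grad f(x) = Q x + c = (-1, -5)
Constraint values g_i(x) = a_i^T x - b_i:
  g_1((3, -2)) = 0
  g_2((3, -2)) = -3
Stationarity residual: grad f(x) + sum_i lambda_i a_i = (-1, -3)
  -> stationarity FAILS
Primal feasibility (all g_i <= 0): OK
Dual feasibility (all lambda_i >= 0): OK
Complementary slackness (lambda_i * g_i(x) = 0 for all i): OK

Verdict: the first failing condition is stationarity -> stat.

stat


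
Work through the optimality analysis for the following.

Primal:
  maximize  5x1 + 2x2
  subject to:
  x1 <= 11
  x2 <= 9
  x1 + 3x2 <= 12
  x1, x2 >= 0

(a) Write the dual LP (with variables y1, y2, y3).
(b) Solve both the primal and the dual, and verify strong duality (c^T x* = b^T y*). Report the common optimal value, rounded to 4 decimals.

The standard primal-dual pair for 'max c^T x s.t. A x <= b, x >= 0' is:
  Dual:  min b^T y  s.t.  A^T y >= c,  y >= 0.

So the dual LP is:
  minimize  11y1 + 9y2 + 12y3
  subject to:
    y1 + y3 >= 5
    y2 + 3y3 >= 2
    y1, y2, y3 >= 0

Solving the primal: x* = (11, 0.3333).
  primal value c^T x* = 55.6667.
Solving the dual: y* = (4.3333, 0, 0.6667).
  dual value b^T y* = 55.6667.
Strong duality: c^T x* = b^T y*. Confirmed.

55.6667


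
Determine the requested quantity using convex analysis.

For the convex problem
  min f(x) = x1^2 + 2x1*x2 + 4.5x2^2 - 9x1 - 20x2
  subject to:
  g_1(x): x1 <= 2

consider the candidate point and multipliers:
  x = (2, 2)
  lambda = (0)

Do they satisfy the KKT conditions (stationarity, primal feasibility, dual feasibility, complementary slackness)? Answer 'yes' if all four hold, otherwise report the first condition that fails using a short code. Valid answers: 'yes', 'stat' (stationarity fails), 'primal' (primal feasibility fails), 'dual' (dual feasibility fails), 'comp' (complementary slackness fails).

Gradient of f: grad f(x) = Q x + c = (-1, 2)
Constraint values g_i(x) = a_i^T x - b_i:
  g_1((2, 2)) = 0
Stationarity residual: grad f(x) + sum_i lambda_i a_i = (-1, 2)
  -> stationarity FAILS
Primal feasibility (all g_i <= 0): OK
Dual feasibility (all lambda_i >= 0): OK
Complementary slackness (lambda_i * g_i(x) = 0 for all i): OK

Verdict: the first failing condition is stationarity -> stat.

stat


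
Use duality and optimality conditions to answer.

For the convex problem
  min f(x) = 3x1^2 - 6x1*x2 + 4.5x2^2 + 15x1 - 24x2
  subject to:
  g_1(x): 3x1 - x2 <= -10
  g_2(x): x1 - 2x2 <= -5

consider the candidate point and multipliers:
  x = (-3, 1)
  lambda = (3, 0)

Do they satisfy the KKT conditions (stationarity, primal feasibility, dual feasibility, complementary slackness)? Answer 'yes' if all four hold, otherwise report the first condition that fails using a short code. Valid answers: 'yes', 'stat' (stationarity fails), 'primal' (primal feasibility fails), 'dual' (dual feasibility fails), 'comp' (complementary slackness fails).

Gradient of f: grad f(x) = Q x + c = (-9, 3)
Constraint values g_i(x) = a_i^T x - b_i:
  g_1((-3, 1)) = 0
  g_2((-3, 1)) = 0
Stationarity residual: grad f(x) + sum_i lambda_i a_i = (0, 0)
  -> stationarity OK
Primal feasibility (all g_i <= 0): OK
Dual feasibility (all lambda_i >= 0): OK
Complementary slackness (lambda_i * g_i(x) = 0 for all i): OK

Verdict: yes, KKT holds.

yes


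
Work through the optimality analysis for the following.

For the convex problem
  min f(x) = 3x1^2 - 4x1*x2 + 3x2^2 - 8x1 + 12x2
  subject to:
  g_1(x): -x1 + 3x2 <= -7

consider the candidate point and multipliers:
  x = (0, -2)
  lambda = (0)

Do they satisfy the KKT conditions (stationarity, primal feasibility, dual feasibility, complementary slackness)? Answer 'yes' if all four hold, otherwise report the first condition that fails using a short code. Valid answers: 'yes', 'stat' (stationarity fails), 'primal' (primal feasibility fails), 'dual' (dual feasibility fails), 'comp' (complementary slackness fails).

Gradient of f: grad f(x) = Q x + c = (0, 0)
Constraint values g_i(x) = a_i^T x - b_i:
  g_1((0, -2)) = 1
Stationarity residual: grad f(x) + sum_i lambda_i a_i = (0, 0)
  -> stationarity OK
Primal feasibility (all g_i <= 0): FAILS
Dual feasibility (all lambda_i >= 0): OK
Complementary slackness (lambda_i * g_i(x) = 0 for all i): OK

Verdict: the first failing condition is primal_feasibility -> primal.

primal


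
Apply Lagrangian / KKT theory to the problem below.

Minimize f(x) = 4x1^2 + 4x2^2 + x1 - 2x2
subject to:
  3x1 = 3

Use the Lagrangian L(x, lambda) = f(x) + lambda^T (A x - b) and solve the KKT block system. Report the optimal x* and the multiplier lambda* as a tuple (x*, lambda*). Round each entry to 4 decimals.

Form the Lagrangian:
  L(x, lambda) = (1/2) x^T Q x + c^T x + lambda^T (A x - b)
Stationarity (grad_x L = 0): Q x + c + A^T lambda = 0.
Primal feasibility: A x = b.

This gives the KKT block system:
  [ Q   A^T ] [ x     ]   [-c ]
  [ A    0  ] [ lambda ] = [ b ]

Solving the linear system:
  x*      = (1, 0.25)
  lambda* = (-3)
  f(x*)   = 4.75

x* = (1, 0.25), lambda* = (-3)


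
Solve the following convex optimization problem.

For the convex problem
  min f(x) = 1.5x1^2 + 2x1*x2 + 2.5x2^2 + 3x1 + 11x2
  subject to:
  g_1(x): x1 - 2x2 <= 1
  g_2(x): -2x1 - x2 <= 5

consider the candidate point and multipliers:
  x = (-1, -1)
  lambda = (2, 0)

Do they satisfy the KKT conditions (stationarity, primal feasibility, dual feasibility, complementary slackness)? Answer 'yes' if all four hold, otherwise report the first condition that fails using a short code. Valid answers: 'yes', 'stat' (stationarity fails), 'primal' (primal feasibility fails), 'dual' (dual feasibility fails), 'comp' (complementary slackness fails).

Gradient of f: grad f(x) = Q x + c = (-2, 4)
Constraint values g_i(x) = a_i^T x - b_i:
  g_1((-1, -1)) = 0
  g_2((-1, -1)) = -2
Stationarity residual: grad f(x) + sum_i lambda_i a_i = (0, 0)
  -> stationarity OK
Primal feasibility (all g_i <= 0): OK
Dual feasibility (all lambda_i >= 0): OK
Complementary slackness (lambda_i * g_i(x) = 0 for all i): OK

Verdict: yes, KKT holds.

yes


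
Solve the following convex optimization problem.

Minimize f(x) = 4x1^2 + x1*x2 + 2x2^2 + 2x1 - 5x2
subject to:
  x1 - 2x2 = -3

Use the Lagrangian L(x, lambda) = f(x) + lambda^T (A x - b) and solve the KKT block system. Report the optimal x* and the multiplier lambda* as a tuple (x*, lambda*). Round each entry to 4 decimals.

Form the Lagrangian:
  L(x, lambda) = (1/2) x^T Q x + c^T x + lambda^T (A x - b)
Stationarity (grad_x L = 0): Q x + c + A^T lambda = 0.
Primal feasibility: A x = b.

This gives the KKT block system:
  [ Q   A^T ] [ x     ]   [-c ]
  [ A    0  ] [ lambda ] = [ b ]

Solving the linear system:
  x*      = (-0.4, 1.3)
  lambda* = (-0.1)
  f(x*)   = -3.8

x* = (-0.4, 1.3), lambda* = (-0.1)


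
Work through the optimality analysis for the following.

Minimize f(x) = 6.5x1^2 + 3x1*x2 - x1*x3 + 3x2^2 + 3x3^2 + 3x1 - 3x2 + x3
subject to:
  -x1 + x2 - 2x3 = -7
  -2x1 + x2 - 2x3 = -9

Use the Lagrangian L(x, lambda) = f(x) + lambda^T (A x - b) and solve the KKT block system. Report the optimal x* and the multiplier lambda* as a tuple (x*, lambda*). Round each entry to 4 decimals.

Form the Lagrangian:
  L(x, lambda) = (1/2) x^T Q x + c^T x + lambda^T (A x - b)
Stationarity (grad_x L = 0): Q x + c + A^T lambda = 0.
Primal feasibility: A x = b.

This gives the KKT block system:
  [ Q   A^T ] [ x     ]   [-c ]
  [ A    0  ] [ lambda ] = [ b ]

Solving the linear system:
  x*      = (2, -1.3333, 1.8333)
  lambda* = (-13.1667, 18.1667)
  f(x*)   = 41.5833

x* = (2, -1.3333, 1.8333), lambda* = (-13.1667, 18.1667)


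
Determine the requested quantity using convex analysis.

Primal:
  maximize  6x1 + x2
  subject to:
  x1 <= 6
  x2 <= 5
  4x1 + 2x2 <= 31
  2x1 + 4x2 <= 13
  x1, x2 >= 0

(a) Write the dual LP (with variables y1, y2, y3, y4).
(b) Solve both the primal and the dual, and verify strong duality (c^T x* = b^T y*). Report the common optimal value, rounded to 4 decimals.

The standard primal-dual pair for 'max c^T x s.t. A x <= b, x >= 0' is:
  Dual:  min b^T y  s.t.  A^T y >= c,  y >= 0.

So the dual LP is:
  minimize  6y1 + 5y2 + 31y3 + 13y4
  subject to:
    y1 + 4y3 + 2y4 >= 6
    y2 + 2y3 + 4y4 >= 1
    y1, y2, y3, y4 >= 0

Solving the primal: x* = (6, 0.25).
  primal value c^T x* = 36.25.
Solving the dual: y* = (5.5, 0, 0, 0.25).
  dual value b^T y* = 36.25.
Strong duality: c^T x* = b^T y*. Confirmed.

36.25


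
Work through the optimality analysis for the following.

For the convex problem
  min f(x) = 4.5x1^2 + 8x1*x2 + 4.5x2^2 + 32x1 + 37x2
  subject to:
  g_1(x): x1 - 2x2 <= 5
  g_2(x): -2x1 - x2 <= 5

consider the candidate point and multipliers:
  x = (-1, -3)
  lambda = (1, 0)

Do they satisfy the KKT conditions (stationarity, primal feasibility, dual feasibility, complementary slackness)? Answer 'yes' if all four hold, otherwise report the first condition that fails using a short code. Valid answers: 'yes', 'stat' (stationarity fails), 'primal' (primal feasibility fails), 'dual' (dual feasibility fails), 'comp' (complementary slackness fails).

Gradient of f: grad f(x) = Q x + c = (-1, 2)
Constraint values g_i(x) = a_i^T x - b_i:
  g_1((-1, -3)) = 0
  g_2((-1, -3)) = 0
Stationarity residual: grad f(x) + sum_i lambda_i a_i = (0, 0)
  -> stationarity OK
Primal feasibility (all g_i <= 0): OK
Dual feasibility (all lambda_i >= 0): OK
Complementary slackness (lambda_i * g_i(x) = 0 for all i): OK

Verdict: yes, KKT holds.

yes


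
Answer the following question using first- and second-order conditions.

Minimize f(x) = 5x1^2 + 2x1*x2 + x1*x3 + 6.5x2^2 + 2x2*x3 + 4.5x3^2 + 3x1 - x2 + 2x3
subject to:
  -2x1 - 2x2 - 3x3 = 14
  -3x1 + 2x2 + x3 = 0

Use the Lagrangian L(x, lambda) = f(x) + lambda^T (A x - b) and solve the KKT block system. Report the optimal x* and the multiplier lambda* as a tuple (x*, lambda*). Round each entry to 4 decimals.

Form the Lagrangian:
  L(x, lambda) = (1/2) x^T Q x + c^T x + lambda^T (A x - b)
Stationarity (grad_x L = 0): Q x + c + A^T lambda = 0.
Primal feasibility: A x = b.

This gives the KKT block system:
  [ Q   A^T ] [ x     ]   [-c ]
  [ A    0  ] [ lambda ] = [ b ]

Solving the linear system:
  x*      = (-1.5509, -0.765, -3.1228)
  lambda* = (-9.5199, 0.626)
  f(x*)   = 61.5725

x* = (-1.5509, -0.765, -3.1228), lambda* = (-9.5199, 0.626)


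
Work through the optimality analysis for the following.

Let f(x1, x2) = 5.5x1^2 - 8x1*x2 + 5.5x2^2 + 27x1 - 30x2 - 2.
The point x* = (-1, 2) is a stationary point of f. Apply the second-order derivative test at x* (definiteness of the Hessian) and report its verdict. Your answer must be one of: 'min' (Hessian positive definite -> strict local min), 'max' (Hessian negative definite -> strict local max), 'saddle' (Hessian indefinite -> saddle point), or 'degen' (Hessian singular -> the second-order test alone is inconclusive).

Compute the Hessian H = grad^2 f:
  H = [[11, -8], [-8, 11]]
Verify stationarity: grad f(x*) = H x* + g = (0, 0).
Eigenvalues of H: 3, 19.
Both eigenvalues > 0, so H is positive definite -> x* is a strict local min.

min


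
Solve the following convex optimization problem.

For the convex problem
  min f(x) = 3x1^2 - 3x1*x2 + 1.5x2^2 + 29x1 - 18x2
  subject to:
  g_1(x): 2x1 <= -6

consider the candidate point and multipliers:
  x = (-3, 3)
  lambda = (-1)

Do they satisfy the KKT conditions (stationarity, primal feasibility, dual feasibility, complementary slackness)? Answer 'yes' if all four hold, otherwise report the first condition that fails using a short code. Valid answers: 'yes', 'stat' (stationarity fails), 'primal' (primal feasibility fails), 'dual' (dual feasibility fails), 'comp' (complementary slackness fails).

Gradient of f: grad f(x) = Q x + c = (2, 0)
Constraint values g_i(x) = a_i^T x - b_i:
  g_1((-3, 3)) = 0
Stationarity residual: grad f(x) + sum_i lambda_i a_i = (0, 0)
  -> stationarity OK
Primal feasibility (all g_i <= 0): OK
Dual feasibility (all lambda_i >= 0): FAILS
Complementary slackness (lambda_i * g_i(x) = 0 for all i): OK

Verdict: the first failing condition is dual_feasibility -> dual.

dual
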